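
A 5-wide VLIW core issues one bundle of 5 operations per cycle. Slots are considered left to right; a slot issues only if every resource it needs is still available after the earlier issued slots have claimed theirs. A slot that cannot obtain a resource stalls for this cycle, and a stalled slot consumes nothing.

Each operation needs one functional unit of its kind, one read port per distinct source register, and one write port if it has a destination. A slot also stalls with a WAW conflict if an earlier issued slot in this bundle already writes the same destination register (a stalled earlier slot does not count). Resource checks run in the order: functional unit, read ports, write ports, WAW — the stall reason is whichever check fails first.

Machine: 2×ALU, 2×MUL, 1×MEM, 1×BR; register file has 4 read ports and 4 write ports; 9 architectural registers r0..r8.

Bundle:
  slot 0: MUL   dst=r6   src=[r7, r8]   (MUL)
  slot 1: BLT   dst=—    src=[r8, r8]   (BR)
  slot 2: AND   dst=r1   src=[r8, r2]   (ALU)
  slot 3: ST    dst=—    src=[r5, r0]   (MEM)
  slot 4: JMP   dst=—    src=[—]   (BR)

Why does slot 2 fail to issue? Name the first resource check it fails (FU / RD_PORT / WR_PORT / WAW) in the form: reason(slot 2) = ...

reason(slot 2) = RD_PORT

(0) want 1×MUL +2rd +1wr — yes → AL2|MU1|ME1|BR1|rd2|wr3
(1) want 1×BR +1rd +0wr — yes → AL2|MU1|ME1|BR0|rd1|wr3
(2) want 1×ALU +2rd +1wr — RD_PORT → AL2|MU1|ME1|BR0|rd1|wr3
(3) want 1×MEM +2rd +0wr — RD_PORT → AL2|MU1|ME1|BR0|rd1|wr3
(4) want 1×BR +0rd +0wr — FU → AL2|MU1|ME1|BR0|rd1|wr3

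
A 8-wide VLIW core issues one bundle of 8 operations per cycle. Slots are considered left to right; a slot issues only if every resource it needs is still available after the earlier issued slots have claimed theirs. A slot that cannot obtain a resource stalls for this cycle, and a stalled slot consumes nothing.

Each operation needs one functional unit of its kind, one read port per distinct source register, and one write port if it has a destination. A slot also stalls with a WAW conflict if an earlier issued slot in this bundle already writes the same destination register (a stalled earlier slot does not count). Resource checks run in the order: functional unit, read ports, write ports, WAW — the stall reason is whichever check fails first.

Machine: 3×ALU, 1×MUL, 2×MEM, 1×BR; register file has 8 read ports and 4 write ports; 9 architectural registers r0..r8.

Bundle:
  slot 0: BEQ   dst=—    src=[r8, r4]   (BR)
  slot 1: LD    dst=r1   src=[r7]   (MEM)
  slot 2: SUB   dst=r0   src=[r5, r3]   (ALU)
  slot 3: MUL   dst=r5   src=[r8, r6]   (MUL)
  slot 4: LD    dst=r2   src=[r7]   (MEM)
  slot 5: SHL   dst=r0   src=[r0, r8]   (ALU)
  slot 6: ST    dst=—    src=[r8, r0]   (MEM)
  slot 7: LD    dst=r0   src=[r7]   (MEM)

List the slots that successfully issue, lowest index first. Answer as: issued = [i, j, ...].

issued = [0, 1, 2, 3, 4]

#0 BR src=r8,r4 dispatched  <A:3 Mu:1 Ld:2 B:0 rd:6 wr:4>
#1 MEM src=r7 dispatched  <A:3 Mu:1 Ld:1 B:0 rd:5 wr:3>
#2 ALU src=r5,r3 dispatched  <A:2 Mu:1 Ld:1 B:0 rd:3 wr:2>
#3 MUL src=r8,r6 dispatched  <A:2 Mu:0 Ld:1 B:0 rd:1 wr:1>
#4 MEM src=r7 dispatched  <A:2 Mu:0 Ld:0 B:0 rd:0 wr:0>
#5 ALU src=r0,r8 held:RD_PORT  <A:2 Mu:0 Ld:0 B:0 rd:0 wr:0>
#6 MEM src=r8,r0 held:FU  <A:2 Mu:0 Ld:0 B:0 rd:0 wr:0>
#7 MEM src=r7 held:FU  <A:2 Mu:0 Ld:0 B:0 rd:0 wr:0>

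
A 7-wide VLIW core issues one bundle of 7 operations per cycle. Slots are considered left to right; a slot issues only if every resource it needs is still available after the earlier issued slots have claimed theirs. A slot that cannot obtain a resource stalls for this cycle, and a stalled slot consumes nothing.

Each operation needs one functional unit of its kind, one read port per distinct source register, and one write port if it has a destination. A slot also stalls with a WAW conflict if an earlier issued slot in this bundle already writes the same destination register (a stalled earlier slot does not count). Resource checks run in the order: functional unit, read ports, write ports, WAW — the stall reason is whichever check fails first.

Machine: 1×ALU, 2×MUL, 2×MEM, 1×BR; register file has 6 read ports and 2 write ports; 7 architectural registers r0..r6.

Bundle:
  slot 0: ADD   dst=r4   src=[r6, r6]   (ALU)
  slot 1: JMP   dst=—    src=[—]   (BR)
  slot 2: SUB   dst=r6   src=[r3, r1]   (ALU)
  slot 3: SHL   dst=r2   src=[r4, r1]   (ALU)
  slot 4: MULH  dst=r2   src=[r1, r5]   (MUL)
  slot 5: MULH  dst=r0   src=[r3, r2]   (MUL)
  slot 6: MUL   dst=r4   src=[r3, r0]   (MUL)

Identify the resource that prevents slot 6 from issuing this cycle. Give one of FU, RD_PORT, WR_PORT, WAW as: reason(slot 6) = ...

[0] ALU needs rd=1 wr=1: ok; after: ALU=0 MUL=2 MEM=2 BR=1, R=5, W=1
[1] BR needs rd=0 wr=0: ok; after: ALU=0 MUL=2 MEM=2 BR=0, R=5, W=1
[2] ALU needs rd=2 wr=1: FU; after: ALU=0 MUL=2 MEM=2 BR=0, R=5, W=1
[3] ALU needs rd=2 wr=1: FU; after: ALU=0 MUL=2 MEM=2 BR=0, R=5, W=1
[4] MUL needs rd=2 wr=1: ok; after: ALU=0 MUL=1 MEM=2 BR=0, R=3, W=0
[5] MUL needs rd=2 wr=1: WR_PORT; after: ALU=0 MUL=1 MEM=2 BR=0, R=3, W=0
[6] MUL needs rd=2 wr=1: WR_PORT; after: ALU=0 MUL=1 MEM=2 BR=0, R=3, W=0

reason(slot 6) = WR_PORT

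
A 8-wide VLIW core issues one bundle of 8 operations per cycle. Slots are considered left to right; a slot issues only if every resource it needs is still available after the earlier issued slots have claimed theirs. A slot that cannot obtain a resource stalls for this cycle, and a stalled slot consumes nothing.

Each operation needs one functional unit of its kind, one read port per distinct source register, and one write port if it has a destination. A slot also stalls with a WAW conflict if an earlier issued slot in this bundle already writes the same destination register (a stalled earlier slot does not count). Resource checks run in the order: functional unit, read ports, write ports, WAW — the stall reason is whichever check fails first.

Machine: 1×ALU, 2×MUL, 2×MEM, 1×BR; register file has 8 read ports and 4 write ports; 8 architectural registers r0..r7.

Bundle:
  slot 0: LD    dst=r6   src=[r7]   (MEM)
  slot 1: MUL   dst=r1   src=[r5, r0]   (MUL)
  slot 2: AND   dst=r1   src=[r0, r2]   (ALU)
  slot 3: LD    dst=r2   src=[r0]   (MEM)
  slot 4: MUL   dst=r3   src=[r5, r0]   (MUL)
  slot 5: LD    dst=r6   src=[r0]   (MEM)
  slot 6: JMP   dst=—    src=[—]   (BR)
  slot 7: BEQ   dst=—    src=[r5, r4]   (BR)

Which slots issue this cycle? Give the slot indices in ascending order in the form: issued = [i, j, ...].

slot 0 (MEM): ISSUE — free A1,Mu2,Ld1,B1 rp7 wp3
slot 1 (MUL): ISSUE — free A1,Mu1,Ld1,B1 rp5 wp2
slot 2 (ALU): stall WAW — free A1,Mu1,Ld1,B1 rp5 wp2
slot 3 (MEM): ISSUE — free A1,Mu1,Ld0,B1 rp4 wp1
slot 4 (MUL): ISSUE — free A1,Mu0,Ld0,B1 rp2 wp0
slot 5 (MEM): stall FU — free A1,Mu0,Ld0,B1 rp2 wp0
slot 6 (BR): ISSUE — free A1,Mu0,Ld0,B0 rp2 wp0
slot 7 (BR): stall FU — free A1,Mu0,Ld0,B0 rp2 wp0

issued = [0, 1, 3, 4, 6]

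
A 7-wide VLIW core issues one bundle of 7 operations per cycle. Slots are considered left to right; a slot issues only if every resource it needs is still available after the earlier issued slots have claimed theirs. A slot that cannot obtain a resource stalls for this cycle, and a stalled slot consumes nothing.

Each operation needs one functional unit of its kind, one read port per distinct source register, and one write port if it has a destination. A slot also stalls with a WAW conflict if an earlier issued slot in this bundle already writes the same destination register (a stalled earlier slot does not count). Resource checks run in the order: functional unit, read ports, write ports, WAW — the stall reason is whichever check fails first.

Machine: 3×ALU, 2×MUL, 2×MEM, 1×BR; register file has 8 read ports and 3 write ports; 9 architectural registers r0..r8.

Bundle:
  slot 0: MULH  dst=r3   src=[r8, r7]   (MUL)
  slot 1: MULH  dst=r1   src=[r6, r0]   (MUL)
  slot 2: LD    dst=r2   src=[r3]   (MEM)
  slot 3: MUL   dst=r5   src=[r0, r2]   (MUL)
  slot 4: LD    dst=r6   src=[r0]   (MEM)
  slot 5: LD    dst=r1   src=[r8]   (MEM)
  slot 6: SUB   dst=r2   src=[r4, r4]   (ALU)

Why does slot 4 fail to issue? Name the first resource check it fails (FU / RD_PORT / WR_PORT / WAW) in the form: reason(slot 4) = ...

slot 0 (MUL): ISSUE — free A3,Mu1,Ld2,B1 rp6 wp2
slot 1 (MUL): ISSUE — free A3,Mu0,Ld2,B1 rp4 wp1
slot 2 (MEM): ISSUE — free A3,Mu0,Ld1,B1 rp3 wp0
slot 3 (MUL): stall FU — free A3,Mu0,Ld1,B1 rp3 wp0
slot 4 (MEM): stall WR_PORT — free A3,Mu0,Ld1,B1 rp3 wp0
slot 5 (MEM): stall WR_PORT — free A3,Mu0,Ld1,B1 rp3 wp0
slot 6 (ALU): stall WR_PORT — free A3,Mu0,Ld1,B1 rp3 wp0

reason(slot 4) = WR_PORT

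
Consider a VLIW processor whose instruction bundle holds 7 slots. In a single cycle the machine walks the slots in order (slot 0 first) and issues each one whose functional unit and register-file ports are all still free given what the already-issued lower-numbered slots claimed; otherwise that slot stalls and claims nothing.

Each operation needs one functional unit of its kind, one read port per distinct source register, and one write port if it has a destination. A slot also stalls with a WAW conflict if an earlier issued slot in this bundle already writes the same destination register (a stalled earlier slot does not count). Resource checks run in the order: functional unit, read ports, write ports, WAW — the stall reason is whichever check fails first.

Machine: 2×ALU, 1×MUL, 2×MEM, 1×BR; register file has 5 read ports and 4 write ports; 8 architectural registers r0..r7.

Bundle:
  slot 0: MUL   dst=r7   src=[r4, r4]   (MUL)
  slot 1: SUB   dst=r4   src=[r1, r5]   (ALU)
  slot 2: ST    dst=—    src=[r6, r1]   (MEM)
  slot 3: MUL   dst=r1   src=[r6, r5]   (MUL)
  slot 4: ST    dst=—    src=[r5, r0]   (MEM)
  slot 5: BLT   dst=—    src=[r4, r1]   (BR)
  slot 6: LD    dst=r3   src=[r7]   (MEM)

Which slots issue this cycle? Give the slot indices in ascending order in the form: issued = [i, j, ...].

  0. MUL→r7 ⇒ go  {2A/0Mu/2Ld/1B | 4r 3w}
  1. ALU→r4 ⇒ go  {1A/0Mu/2Ld/1B | 2r 2w}
  2. MEM ⇒ go  {1A/0Mu/1Ld/1B | 0r 2w}
  3. MUL→r1 ⇒ no(FU)  {1A/0Mu/1Ld/1B | 0r 2w}
  4. MEM ⇒ no(RD_PORT)  {1A/0Mu/1Ld/1B | 0r 2w}
  5. BR ⇒ no(RD_PORT)  {1A/0Mu/1Ld/1B | 0r 2w}
  6. MEM→r3 ⇒ no(RD_PORT)  {1A/0Mu/1Ld/1B | 0r 2w}

issued = [0, 1, 2]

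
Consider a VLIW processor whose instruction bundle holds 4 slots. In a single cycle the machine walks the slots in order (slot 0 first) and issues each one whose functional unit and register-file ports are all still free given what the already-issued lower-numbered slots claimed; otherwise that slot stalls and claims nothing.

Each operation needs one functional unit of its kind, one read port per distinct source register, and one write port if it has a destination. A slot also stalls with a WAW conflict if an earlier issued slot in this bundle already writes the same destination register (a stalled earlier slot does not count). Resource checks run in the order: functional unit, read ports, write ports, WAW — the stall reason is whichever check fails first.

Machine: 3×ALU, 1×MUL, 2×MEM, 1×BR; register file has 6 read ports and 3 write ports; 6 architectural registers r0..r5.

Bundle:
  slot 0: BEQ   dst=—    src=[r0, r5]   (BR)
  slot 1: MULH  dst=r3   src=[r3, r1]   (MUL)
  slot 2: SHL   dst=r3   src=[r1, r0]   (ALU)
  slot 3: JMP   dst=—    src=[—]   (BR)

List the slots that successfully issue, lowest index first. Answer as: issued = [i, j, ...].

(0) want 1×BR +2rd +0wr — yes → AL3|MU1|ME2|BR0|rd4|wr3
(1) want 1×MUL +2rd +1wr — yes → AL3|MU0|ME2|BR0|rd2|wr2
(2) want 1×ALU +2rd +1wr — WAW → AL3|MU0|ME2|BR0|rd2|wr2
(3) want 1×BR +0rd +0wr — FU → AL3|MU0|ME2|BR0|rd2|wr2

issued = [0, 1]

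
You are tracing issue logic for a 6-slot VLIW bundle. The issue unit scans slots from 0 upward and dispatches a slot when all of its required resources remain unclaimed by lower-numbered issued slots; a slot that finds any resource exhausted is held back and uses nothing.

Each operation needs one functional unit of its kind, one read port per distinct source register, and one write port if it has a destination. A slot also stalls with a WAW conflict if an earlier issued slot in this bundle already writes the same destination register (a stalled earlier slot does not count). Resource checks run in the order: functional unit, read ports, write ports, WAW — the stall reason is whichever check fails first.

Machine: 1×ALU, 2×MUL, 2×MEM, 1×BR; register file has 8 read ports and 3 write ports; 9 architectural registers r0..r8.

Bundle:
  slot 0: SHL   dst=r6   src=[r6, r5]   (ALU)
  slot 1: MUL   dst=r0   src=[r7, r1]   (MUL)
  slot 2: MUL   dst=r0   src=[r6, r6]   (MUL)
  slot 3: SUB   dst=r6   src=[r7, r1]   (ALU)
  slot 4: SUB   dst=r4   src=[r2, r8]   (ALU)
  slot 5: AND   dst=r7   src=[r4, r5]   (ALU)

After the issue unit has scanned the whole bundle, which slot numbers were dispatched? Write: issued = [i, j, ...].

slot 0 (ALU): ISSUE — free A0,Mu2,Ld2,B1 rp6 wp2
slot 1 (MUL): ISSUE — free A0,Mu1,Ld2,B1 rp4 wp1
slot 2 (MUL): stall WAW — free A0,Mu1,Ld2,B1 rp4 wp1
slot 3 (ALU): stall FU — free A0,Mu1,Ld2,B1 rp4 wp1
slot 4 (ALU): stall FU — free A0,Mu1,Ld2,B1 rp4 wp1
slot 5 (ALU): stall FU — free A0,Mu1,Ld2,B1 rp4 wp1

issued = [0, 1]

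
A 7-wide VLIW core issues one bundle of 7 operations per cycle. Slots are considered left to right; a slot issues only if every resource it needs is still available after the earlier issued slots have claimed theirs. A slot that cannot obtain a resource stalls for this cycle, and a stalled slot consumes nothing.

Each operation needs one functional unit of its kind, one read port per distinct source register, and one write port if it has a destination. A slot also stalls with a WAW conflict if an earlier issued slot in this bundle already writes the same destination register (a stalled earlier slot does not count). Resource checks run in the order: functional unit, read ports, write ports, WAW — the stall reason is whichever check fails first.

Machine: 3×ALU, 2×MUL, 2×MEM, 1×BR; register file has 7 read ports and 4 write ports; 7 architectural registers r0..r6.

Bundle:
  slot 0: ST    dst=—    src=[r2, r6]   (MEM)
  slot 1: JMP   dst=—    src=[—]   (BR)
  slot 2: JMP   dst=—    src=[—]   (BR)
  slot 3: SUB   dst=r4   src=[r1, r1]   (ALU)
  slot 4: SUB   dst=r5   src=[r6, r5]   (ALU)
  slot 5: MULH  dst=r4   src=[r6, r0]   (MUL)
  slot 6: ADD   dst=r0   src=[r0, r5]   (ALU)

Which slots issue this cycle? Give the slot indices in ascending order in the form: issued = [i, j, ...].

  0. MEM ⇒ go  {3A/2Mu/1Ld/1B | 5r 4w}
  1. BR ⇒ go  {3A/2Mu/1Ld/0B | 5r 4w}
  2. BR ⇒ no(FU)  {3A/2Mu/1Ld/0B | 5r 4w}
  3. ALU→r4 ⇒ go  {2A/2Mu/1Ld/0B | 4r 3w}
  4. ALU→r5 ⇒ go  {1A/2Mu/1Ld/0B | 2r 2w}
  5. MUL→r4 ⇒ no(WAW)  {1A/2Mu/1Ld/0B | 2r 2w}
  6. ALU→r0 ⇒ go  {0A/2Mu/1Ld/0B | 0r 1w}

issued = [0, 1, 3, 4, 6]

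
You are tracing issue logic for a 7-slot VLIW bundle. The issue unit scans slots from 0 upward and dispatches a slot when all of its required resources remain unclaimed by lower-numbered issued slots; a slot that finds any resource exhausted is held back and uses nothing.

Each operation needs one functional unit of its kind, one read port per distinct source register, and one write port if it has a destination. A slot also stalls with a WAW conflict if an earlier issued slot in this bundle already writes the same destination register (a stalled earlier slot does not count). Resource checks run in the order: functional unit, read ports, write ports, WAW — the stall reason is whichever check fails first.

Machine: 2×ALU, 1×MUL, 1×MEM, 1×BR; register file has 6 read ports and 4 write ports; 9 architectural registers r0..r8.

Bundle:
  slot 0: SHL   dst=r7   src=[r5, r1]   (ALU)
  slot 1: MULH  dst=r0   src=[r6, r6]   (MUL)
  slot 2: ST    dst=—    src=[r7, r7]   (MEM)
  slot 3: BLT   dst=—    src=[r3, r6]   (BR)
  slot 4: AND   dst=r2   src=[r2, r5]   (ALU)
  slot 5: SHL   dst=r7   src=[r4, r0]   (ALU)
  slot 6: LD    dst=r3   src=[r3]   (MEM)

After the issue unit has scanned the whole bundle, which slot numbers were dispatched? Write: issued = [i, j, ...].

issued = [0, 1, 2, 3]

  0. ALU→r7 ⇒ go  {1A/1Mu/1Ld/1B | 4r 3w}
  1. MUL→r0 ⇒ go  {1A/0Mu/1Ld/1B | 3r 2w}
  2. MEM ⇒ go  {1A/0Mu/0Ld/1B | 2r 2w}
  3. BR ⇒ go  {1A/0Mu/0Ld/0B | 0r 2w}
  4. ALU→r2 ⇒ no(RD_PORT)  {1A/0Mu/0Ld/0B | 0r 2w}
  5. ALU→r7 ⇒ no(RD_PORT)  {1A/0Mu/0Ld/0B | 0r 2w}
  6. MEM→r3 ⇒ no(FU)  {1A/0Mu/0Ld/0B | 0r 2w}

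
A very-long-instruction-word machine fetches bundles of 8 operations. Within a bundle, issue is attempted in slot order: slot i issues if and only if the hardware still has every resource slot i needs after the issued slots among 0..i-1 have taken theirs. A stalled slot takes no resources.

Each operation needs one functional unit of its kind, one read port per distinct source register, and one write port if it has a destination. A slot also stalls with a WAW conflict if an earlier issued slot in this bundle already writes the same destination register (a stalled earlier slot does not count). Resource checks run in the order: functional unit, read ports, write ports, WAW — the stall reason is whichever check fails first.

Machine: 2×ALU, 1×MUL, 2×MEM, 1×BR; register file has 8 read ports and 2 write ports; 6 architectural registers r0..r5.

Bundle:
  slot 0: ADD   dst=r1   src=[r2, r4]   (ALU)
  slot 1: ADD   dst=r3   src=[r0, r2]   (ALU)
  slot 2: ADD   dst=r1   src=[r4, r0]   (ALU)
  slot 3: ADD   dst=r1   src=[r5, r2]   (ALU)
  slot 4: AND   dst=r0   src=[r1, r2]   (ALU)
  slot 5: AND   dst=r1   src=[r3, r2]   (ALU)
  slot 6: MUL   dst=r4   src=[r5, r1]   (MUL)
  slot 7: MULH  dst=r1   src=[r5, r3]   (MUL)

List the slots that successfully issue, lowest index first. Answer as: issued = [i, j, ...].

issued = [0, 1]

(0) want 1×ALU +2rd +1wr — yes → AL1|MU1|ME2|BR1|rd6|wr1
(1) want 1×ALU +2rd +1wr — yes → AL0|MU1|ME2|BR1|rd4|wr0
(2) want 1×ALU +2rd +1wr — FU → AL0|MU1|ME2|BR1|rd4|wr0
(3) want 1×ALU +2rd +1wr — FU → AL0|MU1|ME2|BR1|rd4|wr0
(4) want 1×ALU +2rd +1wr — FU → AL0|MU1|ME2|BR1|rd4|wr0
(5) want 1×ALU +2rd +1wr — FU → AL0|MU1|ME2|BR1|rd4|wr0
(6) want 1×MUL +2rd +1wr — WR_PORT → AL0|MU1|ME2|BR1|rd4|wr0
(7) want 1×MUL +2rd +1wr — WR_PORT → AL0|MU1|ME2|BR1|rd4|wr0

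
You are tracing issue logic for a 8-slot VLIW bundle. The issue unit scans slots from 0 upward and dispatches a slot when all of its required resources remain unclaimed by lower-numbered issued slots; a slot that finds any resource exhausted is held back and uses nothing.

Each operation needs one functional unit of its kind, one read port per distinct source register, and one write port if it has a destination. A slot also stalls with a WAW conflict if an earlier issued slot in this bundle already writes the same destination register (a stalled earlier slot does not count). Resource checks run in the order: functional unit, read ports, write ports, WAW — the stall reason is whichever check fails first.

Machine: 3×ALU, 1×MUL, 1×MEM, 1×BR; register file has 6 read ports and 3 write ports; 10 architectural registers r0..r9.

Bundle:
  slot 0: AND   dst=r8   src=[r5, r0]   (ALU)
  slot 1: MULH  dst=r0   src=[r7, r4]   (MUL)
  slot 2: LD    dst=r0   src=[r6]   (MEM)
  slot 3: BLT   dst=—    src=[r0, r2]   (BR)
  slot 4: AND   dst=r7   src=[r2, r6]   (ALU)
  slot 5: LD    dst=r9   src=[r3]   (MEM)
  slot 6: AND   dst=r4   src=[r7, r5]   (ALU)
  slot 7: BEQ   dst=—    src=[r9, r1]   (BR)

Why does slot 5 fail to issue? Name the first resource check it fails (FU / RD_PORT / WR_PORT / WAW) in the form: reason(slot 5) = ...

  0. ALU→r8 ⇒ go  {2A/1Mu/1Ld/1B | 4r 2w}
  1. MUL→r0 ⇒ go  {2A/0Mu/1Ld/1B | 2r 1w}
  2. MEM→r0 ⇒ no(WAW)  {2A/0Mu/1Ld/1B | 2r 1w}
  3. BR ⇒ go  {2A/0Mu/1Ld/0B | 0r 1w}
  4. ALU→r7 ⇒ no(RD_PORT)  {2A/0Mu/1Ld/0B | 0r 1w}
  5. MEM→r9 ⇒ no(RD_PORT)  {2A/0Mu/1Ld/0B | 0r 1w}
  6. ALU→r4 ⇒ no(RD_PORT)  {2A/0Mu/1Ld/0B | 0r 1w}
  7. BR ⇒ no(FU)  {2A/0Mu/1Ld/0B | 0r 1w}

reason(slot 5) = RD_PORT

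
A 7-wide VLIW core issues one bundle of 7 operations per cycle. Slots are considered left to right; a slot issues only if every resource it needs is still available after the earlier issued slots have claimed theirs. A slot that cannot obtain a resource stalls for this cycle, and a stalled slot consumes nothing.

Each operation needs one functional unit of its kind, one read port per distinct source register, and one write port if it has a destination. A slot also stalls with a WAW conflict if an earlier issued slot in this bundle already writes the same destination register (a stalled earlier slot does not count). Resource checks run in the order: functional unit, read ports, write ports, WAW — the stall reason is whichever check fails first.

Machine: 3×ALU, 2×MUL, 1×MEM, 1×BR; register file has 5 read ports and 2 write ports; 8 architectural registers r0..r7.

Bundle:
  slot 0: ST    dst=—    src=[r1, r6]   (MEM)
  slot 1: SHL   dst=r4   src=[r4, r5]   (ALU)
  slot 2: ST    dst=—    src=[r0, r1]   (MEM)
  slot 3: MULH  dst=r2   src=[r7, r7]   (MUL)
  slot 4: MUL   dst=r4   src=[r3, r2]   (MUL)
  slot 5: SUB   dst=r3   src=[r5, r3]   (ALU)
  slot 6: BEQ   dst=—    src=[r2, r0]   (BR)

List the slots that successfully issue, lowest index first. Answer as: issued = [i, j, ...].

  0. MEM ⇒ go  {3A/2Mu/0Ld/1B | 3r 2w}
  1. ALU→r4 ⇒ go  {2A/2Mu/0Ld/1B | 1r 1w}
  2. MEM ⇒ no(FU)  {2A/2Mu/0Ld/1B | 1r 1w}
  3. MUL→r2 ⇒ go  {2A/1Mu/0Ld/1B | 0r 0w}
  4. MUL→r4 ⇒ no(RD_PORT)  {2A/1Mu/0Ld/1B | 0r 0w}
  5. ALU→r3 ⇒ no(RD_PORT)  {2A/1Mu/0Ld/1B | 0r 0w}
  6. BR ⇒ no(RD_PORT)  {2A/1Mu/0Ld/1B | 0r 0w}

issued = [0, 1, 3]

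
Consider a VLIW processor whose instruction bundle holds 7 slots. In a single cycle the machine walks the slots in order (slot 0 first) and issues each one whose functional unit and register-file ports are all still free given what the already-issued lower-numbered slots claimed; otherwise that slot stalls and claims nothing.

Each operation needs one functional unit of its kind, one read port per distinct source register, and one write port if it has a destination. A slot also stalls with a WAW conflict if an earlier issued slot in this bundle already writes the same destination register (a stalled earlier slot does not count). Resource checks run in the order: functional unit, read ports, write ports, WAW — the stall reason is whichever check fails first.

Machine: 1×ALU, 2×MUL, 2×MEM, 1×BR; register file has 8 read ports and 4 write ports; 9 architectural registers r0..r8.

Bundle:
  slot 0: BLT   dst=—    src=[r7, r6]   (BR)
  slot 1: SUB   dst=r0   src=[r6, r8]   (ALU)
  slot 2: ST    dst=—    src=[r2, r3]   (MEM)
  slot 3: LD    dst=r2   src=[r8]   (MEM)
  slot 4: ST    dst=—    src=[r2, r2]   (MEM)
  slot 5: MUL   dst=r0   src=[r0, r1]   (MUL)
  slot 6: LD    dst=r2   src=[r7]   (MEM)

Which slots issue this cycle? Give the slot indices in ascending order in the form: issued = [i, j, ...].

issued = [0, 1, 2, 3]

  0. BR ⇒ go  {1A/2Mu/2Ld/0B | 6r 4w}
  1. ALU→r0 ⇒ go  {0A/2Mu/2Ld/0B | 4r 3w}
  2. MEM ⇒ go  {0A/2Mu/1Ld/0B | 2r 3w}
  3. MEM→r2 ⇒ go  {0A/2Mu/0Ld/0B | 1r 2w}
  4. MEM ⇒ no(FU)  {0A/2Mu/0Ld/0B | 1r 2w}
  5. MUL→r0 ⇒ no(RD_PORT)  {0A/2Mu/0Ld/0B | 1r 2w}
  6. MEM→r2 ⇒ no(FU)  {0A/2Mu/0Ld/0B | 1r 2w}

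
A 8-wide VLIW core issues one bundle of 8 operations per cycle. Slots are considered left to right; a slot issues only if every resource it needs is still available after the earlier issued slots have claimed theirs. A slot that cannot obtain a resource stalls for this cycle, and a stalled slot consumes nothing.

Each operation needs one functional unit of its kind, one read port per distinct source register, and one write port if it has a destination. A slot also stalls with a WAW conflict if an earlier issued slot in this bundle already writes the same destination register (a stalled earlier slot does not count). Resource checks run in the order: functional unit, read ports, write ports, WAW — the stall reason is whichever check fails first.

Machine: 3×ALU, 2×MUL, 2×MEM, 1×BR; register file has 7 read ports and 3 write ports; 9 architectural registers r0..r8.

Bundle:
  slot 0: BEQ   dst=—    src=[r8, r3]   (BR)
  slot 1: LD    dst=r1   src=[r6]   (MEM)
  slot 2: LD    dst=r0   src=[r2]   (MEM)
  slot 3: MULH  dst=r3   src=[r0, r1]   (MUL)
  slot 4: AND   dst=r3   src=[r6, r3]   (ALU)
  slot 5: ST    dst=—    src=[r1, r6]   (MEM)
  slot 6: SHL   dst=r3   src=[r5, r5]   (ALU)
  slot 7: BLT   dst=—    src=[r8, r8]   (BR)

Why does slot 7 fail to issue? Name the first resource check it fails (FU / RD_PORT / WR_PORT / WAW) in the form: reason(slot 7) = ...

  0. BR ⇒ go  {3A/2Mu/2Ld/0B | 5r 3w}
  1. MEM→r1 ⇒ go  {3A/2Mu/1Ld/0B | 4r 2w}
  2. MEM→r0 ⇒ go  {3A/2Mu/0Ld/0B | 3r 1w}
  3. MUL→r3 ⇒ go  {3A/1Mu/0Ld/0B | 1r 0w}
  4. ALU→r3 ⇒ no(RD_PORT)  {3A/1Mu/0Ld/0B | 1r 0w}
  5. MEM ⇒ no(FU)  {3A/1Mu/0Ld/0B | 1r 0w}
  6. ALU→r3 ⇒ no(WR_PORT)  {3A/1Mu/0Ld/0B | 1r 0w}
  7. BR ⇒ no(FU)  {3A/1Mu/0Ld/0B | 1r 0w}

reason(slot 7) = FU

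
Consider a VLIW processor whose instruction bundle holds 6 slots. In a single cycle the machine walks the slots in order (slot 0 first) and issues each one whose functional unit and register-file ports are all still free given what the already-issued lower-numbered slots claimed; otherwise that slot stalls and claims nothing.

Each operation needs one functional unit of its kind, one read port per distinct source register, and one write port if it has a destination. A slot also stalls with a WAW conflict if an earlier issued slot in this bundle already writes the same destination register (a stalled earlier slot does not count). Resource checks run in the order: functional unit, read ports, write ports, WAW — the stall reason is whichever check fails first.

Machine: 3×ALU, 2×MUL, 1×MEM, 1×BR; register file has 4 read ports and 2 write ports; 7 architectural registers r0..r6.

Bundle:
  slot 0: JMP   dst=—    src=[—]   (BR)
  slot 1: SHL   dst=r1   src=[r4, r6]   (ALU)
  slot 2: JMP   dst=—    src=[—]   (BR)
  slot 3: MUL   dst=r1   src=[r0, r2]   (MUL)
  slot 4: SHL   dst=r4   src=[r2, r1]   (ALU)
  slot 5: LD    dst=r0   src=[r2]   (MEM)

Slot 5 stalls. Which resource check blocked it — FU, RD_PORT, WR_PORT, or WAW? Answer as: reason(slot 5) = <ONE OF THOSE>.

[0] BR needs rd=0 wr=0: ok; after: ALU=3 MUL=2 MEM=1 BR=0, R=4, W=2
[1] ALU needs rd=2 wr=1: ok; after: ALU=2 MUL=2 MEM=1 BR=0, R=2, W=1
[2] BR needs rd=0 wr=0: FU; after: ALU=2 MUL=2 MEM=1 BR=0, R=2, W=1
[3] MUL needs rd=2 wr=1: WAW; after: ALU=2 MUL=2 MEM=1 BR=0, R=2, W=1
[4] ALU needs rd=2 wr=1: ok; after: ALU=1 MUL=2 MEM=1 BR=0, R=0, W=0
[5] MEM needs rd=1 wr=1: RD_PORT; after: ALU=1 MUL=2 MEM=1 BR=0, R=0, W=0

reason(slot 5) = RD_PORT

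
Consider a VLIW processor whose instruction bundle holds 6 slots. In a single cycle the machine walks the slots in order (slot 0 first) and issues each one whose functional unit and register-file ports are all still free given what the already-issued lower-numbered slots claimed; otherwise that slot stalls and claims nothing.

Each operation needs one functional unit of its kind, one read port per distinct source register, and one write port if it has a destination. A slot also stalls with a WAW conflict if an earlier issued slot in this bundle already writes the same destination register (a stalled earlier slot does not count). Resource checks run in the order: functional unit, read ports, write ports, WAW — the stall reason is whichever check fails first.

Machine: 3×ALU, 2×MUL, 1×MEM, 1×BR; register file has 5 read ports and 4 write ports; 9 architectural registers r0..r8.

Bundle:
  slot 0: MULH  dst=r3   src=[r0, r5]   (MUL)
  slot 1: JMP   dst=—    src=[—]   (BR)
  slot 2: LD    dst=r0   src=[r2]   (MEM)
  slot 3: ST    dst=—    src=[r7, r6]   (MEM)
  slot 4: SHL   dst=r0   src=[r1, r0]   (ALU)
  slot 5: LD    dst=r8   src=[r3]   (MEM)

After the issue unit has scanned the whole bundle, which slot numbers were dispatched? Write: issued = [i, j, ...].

#0 MUL src=r0,r5 dispatched  <A:3 Mu:1 Ld:1 B:1 rd:3 wr:3>
#1 BR src=- dispatched  <A:3 Mu:1 Ld:1 B:0 rd:3 wr:3>
#2 MEM src=r2 dispatched  <A:3 Mu:1 Ld:0 B:0 rd:2 wr:2>
#3 MEM src=r7,r6 held:FU  <A:3 Mu:1 Ld:0 B:0 rd:2 wr:2>
#4 ALU src=r1,r0 held:WAW  <A:3 Mu:1 Ld:0 B:0 rd:2 wr:2>
#5 MEM src=r3 held:FU  <A:3 Mu:1 Ld:0 B:0 rd:2 wr:2>

issued = [0, 1, 2]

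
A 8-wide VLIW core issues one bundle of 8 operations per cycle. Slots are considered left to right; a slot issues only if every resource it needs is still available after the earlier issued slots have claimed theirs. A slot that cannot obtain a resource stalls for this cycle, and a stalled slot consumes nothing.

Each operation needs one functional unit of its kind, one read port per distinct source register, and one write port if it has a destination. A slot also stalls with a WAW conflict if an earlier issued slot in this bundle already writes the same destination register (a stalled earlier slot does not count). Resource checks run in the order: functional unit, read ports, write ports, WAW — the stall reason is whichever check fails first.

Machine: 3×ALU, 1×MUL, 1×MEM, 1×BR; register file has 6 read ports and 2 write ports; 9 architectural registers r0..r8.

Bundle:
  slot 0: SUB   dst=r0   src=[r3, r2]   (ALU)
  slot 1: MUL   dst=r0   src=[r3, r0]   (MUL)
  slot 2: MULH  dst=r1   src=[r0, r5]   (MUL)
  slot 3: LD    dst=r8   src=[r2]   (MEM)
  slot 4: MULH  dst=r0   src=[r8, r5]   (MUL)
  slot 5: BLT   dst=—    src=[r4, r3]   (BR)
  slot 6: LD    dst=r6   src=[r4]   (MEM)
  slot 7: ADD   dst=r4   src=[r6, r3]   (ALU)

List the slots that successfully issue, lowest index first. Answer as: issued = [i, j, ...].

issued = [0, 2, 5]

[0] ALU needs rd=2 wr=1: ok; after: ALU=2 MUL=1 MEM=1 BR=1, R=4, W=1
[1] MUL needs rd=2 wr=1: WAW; after: ALU=2 MUL=1 MEM=1 BR=1, R=4, W=1
[2] MUL needs rd=2 wr=1: ok; after: ALU=2 MUL=0 MEM=1 BR=1, R=2, W=0
[3] MEM needs rd=1 wr=1: WR_PORT; after: ALU=2 MUL=0 MEM=1 BR=1, R=2, W=0
[4] MUL needs rd=2 wr=1: FU; after: ALU=2 MUL=0 MEM=1 BR=1, R=2, W=0
[5] BR needs rd=2 wr=0: ok; after: ALU=2 MUL=0 MEM=1 BR=0, R=0, W=0
[6] MEM needs rd=1 wr=1: RD_PORT; after: ALU=2 MUL=0 MEM=1 BR=0, R=0, W=0
[7] ALU needs rd=2 wr=1: RD_PORT; after: ALU=2 MUL=0 MEM=1 BR=0, R=0, W=0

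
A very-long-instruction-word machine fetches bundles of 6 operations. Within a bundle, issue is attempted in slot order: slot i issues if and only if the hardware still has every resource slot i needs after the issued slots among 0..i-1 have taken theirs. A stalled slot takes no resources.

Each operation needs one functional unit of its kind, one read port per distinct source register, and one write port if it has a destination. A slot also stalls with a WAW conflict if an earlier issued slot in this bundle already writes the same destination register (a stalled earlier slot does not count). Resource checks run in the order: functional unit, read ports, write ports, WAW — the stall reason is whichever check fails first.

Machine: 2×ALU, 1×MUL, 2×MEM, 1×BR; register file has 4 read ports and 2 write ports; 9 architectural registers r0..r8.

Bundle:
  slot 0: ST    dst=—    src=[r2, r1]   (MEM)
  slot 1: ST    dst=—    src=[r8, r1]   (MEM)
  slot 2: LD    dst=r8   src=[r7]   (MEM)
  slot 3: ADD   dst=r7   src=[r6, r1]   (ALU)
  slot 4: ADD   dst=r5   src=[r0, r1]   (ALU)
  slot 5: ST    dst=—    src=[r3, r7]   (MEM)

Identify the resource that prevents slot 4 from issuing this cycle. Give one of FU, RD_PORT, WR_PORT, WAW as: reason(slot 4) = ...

slot 0 (MEM): ISSUE — free A2,Mu1,Ld1,B1 rp2 wp2
slot 1 (MEM): ISSUE — free A2,Mu1,Ld0,B1 rp0 wp2
slot 2 (MEM): stall FU — free A2,Mu1,Ld0,B1 rp0 wp2
slot 3 (ALU): stall RD_PORT — free A2,Mu1,Ld0,B1 rp0 wp2
slot 4 (ALU): stall RD_PORT — free A2,Mu1,Ld0,B1 rp0 wp2
slot 5 (MEM): stall FU — free A2,Mu1,Ld0,B1 rp0 wp2

reason(slot 4) = RD_PORT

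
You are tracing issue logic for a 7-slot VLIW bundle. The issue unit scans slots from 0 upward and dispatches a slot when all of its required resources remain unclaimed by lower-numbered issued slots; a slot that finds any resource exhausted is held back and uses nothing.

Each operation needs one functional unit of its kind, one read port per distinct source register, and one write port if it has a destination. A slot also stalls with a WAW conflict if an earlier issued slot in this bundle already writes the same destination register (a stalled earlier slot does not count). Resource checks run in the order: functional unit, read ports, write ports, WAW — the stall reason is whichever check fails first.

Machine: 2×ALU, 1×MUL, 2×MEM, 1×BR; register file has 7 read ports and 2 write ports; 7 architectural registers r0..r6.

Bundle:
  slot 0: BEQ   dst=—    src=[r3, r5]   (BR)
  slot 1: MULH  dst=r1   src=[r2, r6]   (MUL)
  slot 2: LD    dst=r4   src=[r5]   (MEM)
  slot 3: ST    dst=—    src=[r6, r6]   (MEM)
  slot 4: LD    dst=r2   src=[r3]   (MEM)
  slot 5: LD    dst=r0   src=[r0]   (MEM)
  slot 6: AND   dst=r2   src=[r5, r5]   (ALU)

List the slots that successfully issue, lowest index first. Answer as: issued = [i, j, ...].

[0] BR needs rd=2 wr=0: ok; after: ALU=2 MUL=1 MEM=2 BR=0, R=5, W=2
[1] MUL needs rd=2 wr=1: ok; after: ALU=2 MUL=0 MEM=2 BR=0, R=3, W=1
[2] MEM needs rd=1 wr=1: ok; after: ALU=2 MUL=0 MEM=1 BR=0, R=2, W=0
[3] MEM needs rd=1 wr=0: ok; after: ALU=2 MUL=0 MEM=0 BR=0, R=1, W=0
[4] MEM needs rd=1 wr=1: FU; after: ALU=2 MUL=0 MEM=0 BR=0, R=1, W=0
[5] MEM needs rd=1 wr=1: FU; after: ALU=2 MUL=0 MEM=0 BR=0, R=1, W=0
[6] ALU needs rd=1 wr=1: WR_PORT; after: ALU=2 MUL=0 MEM=0 BR=0, R=1, W=0

issued = [0, 1, 2, 3]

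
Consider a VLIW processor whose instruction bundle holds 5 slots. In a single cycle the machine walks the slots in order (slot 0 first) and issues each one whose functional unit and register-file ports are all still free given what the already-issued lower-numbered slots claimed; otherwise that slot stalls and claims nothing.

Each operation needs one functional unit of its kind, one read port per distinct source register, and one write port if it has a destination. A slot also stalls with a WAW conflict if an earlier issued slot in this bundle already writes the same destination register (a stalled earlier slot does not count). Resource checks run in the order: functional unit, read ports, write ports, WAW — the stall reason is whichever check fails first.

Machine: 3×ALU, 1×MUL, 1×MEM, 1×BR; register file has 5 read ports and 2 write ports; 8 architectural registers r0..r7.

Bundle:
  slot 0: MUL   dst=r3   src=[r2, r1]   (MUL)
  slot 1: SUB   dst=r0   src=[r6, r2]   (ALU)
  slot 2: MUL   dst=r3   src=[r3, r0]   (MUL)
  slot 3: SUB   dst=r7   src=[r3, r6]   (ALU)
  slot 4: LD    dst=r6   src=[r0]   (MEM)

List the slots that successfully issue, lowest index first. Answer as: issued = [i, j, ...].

issued = [0, 1]

(0) want 1×MUL +2rd +1wr — yes → AL3|MU0|ME1|BR1|rd3|wr1
(1) want 1×ALU +2rd +1wr — yes → AL2|MU0|ME1|BR1|rd1|wr0
(2) want 1×MUL +2rd +1wr — FU → AL2|MU0|ME1|BR1|rd1|wr0
(3) want 1×ALU +2rd +1wr — RD_PORT → AL2|MU0|ME1|BR1|rd1|wr0
(4) want 1×MEM +1rd +1wr — WR_PORT → AL2|MU0|ME1|BR1|rd1|wr0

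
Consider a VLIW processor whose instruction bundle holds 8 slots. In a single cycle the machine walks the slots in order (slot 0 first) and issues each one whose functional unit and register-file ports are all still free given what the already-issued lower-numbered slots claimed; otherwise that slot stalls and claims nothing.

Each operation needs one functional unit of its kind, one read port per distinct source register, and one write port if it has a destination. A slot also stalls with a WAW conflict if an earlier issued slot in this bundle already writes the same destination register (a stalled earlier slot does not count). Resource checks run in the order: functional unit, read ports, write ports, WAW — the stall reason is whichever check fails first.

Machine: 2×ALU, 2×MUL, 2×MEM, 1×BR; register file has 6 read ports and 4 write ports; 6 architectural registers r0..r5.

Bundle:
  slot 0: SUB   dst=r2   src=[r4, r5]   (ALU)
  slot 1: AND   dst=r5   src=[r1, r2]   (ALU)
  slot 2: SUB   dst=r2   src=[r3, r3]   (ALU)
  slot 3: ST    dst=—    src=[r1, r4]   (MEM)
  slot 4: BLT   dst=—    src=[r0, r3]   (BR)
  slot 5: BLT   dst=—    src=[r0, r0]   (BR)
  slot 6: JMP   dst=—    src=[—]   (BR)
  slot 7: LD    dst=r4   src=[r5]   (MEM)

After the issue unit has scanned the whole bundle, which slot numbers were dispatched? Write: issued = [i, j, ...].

(0) want 1×ALU +2rd +1wr — yes → AL1|MU2|ME2|BR1|rd4|wr3
(1) want 1×ALU +2rd +1wr — yes → AL0|MU2|ME2|BR1|rd2|wr2
(2) want 1×ALU +1rd +1wr — FU → AL0|MU2|ME2|BR1|rd2|wr2
(3) want 1×MEM +2rd +0wr — yes → AL0|MU2|ME1|BR1|rd0|wr2
(4) want 1×BR +2rd +0wr — RD_PORT → AL0|MU2|ME1|BR1|rd0|wr2
(5) want 1×BR +1rd +0wr — RD_PORT → AL0|MU2|ME1|BR1|rd0|wr2
(6) want 1×BR +0rd +0wr — yes → AL0|MU2|ME1|BR0|rd0|wr2
(7) want 1×MEM +1rd +1wr — RD_PORT → AL0|MU2|ME1|BR0|rd0|wr2

issued = [0, 1, 3, 6]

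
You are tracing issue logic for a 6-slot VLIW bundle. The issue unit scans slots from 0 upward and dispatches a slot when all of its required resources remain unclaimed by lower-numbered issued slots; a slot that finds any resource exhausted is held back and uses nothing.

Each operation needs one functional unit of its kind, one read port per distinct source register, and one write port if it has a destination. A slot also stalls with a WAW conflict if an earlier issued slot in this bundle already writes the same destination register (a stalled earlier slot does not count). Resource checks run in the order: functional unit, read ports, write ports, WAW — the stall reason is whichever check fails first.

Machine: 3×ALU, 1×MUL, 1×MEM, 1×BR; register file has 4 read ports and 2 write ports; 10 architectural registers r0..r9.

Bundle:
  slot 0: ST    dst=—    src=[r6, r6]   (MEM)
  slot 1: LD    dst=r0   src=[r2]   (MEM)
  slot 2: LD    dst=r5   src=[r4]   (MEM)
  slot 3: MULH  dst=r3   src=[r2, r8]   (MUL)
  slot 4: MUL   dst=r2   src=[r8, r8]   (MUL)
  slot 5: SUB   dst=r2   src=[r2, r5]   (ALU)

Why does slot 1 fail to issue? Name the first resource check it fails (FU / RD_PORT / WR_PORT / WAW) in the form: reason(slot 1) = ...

reason(slot 1) = FU

slot 0 (MEM): ISSUE — free A3,Mu1,Ld0,B1 rp3 wp2
slot 1 (MEM): stall FU — free A3,Mu1,Ld0,B1 rp3 wp2
slot 2 (MEM): stall FU — free A3,Mu1,Ld0,B1 rp3 wp2
slot 3 (MUL): ISSUE — free A3,Mu0,Ld0,B1 rp1 wp1
slot 4 (MUL): stall FU — free A3,Mu0,Ld0,B1 rp1 wp1
slot 5 (ALU): stall RD_PORT — free A3,Mu0,Ld0,B1 rp1 wp1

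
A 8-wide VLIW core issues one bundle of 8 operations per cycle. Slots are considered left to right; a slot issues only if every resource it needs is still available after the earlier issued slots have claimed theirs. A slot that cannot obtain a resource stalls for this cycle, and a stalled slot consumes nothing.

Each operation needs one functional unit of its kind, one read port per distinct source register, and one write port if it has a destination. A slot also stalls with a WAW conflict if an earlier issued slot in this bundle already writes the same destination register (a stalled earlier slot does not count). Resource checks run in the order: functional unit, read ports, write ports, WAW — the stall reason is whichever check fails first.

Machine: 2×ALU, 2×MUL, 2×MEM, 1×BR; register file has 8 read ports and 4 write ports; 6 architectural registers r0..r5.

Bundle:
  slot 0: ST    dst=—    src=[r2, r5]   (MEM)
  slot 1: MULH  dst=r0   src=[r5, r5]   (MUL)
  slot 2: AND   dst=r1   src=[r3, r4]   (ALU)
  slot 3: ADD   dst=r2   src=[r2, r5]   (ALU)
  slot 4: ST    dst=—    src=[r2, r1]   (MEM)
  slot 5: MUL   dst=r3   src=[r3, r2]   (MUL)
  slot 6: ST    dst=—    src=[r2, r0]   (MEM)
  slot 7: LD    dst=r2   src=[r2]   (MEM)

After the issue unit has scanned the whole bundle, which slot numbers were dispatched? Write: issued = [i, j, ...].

issued = [0, 1, 2, 3]

  0. MEM ⇒ go  {2A/2Mu/1Ld/1B | 6r 4w}
  1. MUL→r0 ⇒ go  {2A/1Mu/1Ld/1B | 5r 3w}
  2. ALU→r1 ⇒ go  {1A/1Mu/1Ld/1B | 3r 2w}
  3. ALU→r2 ⇒ go  {0A/1Mu/1Ld/1B | 1r 1w}
  4. MEM ⇒ no(RD_PORT)  {0A/1Mu/1Ld/1B | 1r 1w}
  5. MUL→r3 ⇒ no(RD_PORT)  {0A/1Mu/1Ld/1B | 1r 1w}
  6. MEM ⇒ no(RD_PORT)  {0A/1Mu/1Ld/1B | 1r 1w}
  7. MEM→r2 ⇒ no(WAW)  {0A/1Mu/1Ld/1B | 1r 1w}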